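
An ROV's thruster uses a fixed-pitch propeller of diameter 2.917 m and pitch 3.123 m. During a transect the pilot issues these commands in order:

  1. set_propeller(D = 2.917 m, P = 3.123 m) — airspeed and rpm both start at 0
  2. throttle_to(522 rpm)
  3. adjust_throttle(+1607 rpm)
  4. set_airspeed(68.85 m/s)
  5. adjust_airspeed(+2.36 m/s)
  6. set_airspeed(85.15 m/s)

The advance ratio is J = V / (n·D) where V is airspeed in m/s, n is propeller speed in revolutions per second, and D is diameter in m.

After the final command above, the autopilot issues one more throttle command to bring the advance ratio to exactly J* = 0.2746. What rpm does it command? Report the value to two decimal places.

rpm = 6378.21

set_propeller: D = 2.917 m, P = 3.123 m (p = P/D = 1.070621); state ← (V=0, rpm=0)
throttle_to(522): rpm ← 522
adjust_throttle(+1607): rpm ← 522 +1607 = 2129
set_airspeed(68.85): V ← 68.85 m/s
adjust_airspeed(+2.36): V ← 68.85 +2.36 = 71.21 m/s
set_airspeed(85.15): V ← 85.15 m/s
final state: V = 85.15 m/s, rpm = 2129 → n = rpm/60 = 35.483333 rev/s
target J* = 0.2746; solve J* = V/(n·D) for n: n = V/(J*·D) = 85.15/(0.2746 × 2.917) = 106.303531 rev/s
rpm = 60·n = 6378.211859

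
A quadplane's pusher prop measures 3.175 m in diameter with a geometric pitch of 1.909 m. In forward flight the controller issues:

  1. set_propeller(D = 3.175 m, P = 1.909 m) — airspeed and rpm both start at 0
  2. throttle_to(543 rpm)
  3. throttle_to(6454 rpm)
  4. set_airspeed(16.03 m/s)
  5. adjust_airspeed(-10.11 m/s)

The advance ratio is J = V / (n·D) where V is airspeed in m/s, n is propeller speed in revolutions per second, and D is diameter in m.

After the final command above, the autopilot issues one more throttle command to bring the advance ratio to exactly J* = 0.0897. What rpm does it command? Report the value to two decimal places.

set_propeller: D = 3.175 m, P = 1.909 m (p = P/D = 0.601260); state ← (V=0, rpm=0)
throttle_to(543): rpm ← 543
throttle_to(6454): rpm ← 6454
set_airspeed(16.03): V ← 16.03 m/s
adjust_airspeed(-10.11): V ← 16.03 -10.11 = 5.92 m/s
final state: V = 5.92 m/s, rpm = 6454 → n = rpm/60 = 107.566667 rev/s
target J* = 0.0897; solve J* = V/(n·D) for n: n = V/(J*·D) = 5.92/(0.0897 × 3.175) = 20.786699 rev/s
rpm = 60·n = 1247.201959

rpm = 1247.20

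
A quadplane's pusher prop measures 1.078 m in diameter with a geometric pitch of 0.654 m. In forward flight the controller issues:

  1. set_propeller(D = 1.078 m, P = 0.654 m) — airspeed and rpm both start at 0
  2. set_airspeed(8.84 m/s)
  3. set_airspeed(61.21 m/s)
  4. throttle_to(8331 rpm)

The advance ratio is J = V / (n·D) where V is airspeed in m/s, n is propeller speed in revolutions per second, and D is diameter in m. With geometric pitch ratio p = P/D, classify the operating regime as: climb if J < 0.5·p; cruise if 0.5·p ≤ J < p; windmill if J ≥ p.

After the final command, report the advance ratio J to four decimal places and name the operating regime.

set_propeller: D = 1.078 m, P = 0.654 m (p = P/D = 0.606679); state ← (V=0, rpm=0)
set_airspeed(8.84): V ← 8.84 m/s
set_airspeed(61.21): V ← 61.21 m/s
throttle_to(8331): rpm ← 8331
final state: V = 61.21 m/s, rpm = 8331 → n = rpm/60 = 138.850000 rev/s
J = V / (n·D) = 61.21 / (138.850000 × 1.078) = 0.408938
regime bands: climb J<0.3033 | cruise [0.3033, 0.6067) | windmill J≥0.6067
J = 0.4089 → cruise

J = 0.4089, regime = cruise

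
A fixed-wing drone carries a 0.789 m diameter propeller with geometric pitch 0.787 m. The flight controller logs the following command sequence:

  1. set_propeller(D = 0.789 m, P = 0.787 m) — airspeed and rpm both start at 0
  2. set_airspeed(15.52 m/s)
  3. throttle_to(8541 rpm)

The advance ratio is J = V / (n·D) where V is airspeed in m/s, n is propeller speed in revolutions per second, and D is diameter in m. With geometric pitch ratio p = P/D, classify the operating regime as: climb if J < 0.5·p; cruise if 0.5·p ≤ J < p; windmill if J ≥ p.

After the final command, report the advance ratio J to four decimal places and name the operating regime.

set_propeller: D = 0.789 m, P = 0.787 m (p = P/D = 0.997465); state ← (V=0, rpm=0)
set_airspeed(15.52): V ← 15.52 m/s
throttle_to(8541): rpm ← 8541
final state: V = 15.52 m/s, rpm = 8541 → n = rpm/60 = 142.350000 rev/s
J = V / (n·D) = 15.52 / (142.350000 × 0.789) = 0.138184
regime bands: climb J<0.4987 | cruise [0.4987, 0.9975) | windmill J≥0.9975
J = 0.1382 → climb

J = 0.1382, regime = climb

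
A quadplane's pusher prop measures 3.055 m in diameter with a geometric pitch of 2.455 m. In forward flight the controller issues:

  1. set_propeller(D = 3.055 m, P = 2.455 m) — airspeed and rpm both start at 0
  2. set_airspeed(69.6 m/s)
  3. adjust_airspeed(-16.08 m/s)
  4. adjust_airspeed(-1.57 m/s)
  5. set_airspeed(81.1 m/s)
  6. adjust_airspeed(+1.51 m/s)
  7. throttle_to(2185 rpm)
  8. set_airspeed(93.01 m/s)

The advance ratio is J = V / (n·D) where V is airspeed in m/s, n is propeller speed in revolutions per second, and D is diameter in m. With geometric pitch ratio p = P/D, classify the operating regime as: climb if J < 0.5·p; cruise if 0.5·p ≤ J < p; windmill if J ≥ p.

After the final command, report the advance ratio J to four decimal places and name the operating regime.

set_propeller: D = 3.055 m, P = 2.455 m (p = P/D = 0.803601); state ← (V=0, rpm=0)
set_airspeed(69.6): V ← 69.6 m/s
adjust_airspeed(-16.08): V ← 69.6 -16.08 = 53.52 m/s
adjust_airspeed(-1.57): V ← 53.52 -1.57 = 51.95 m/s
set_airspeed(81.1): V ← 81.1 m/s
adjust_airspeed(+1.51): V ← 81.1 +1.51 = 82.61 m/s
throttle_to(2185): rpm ← 2185
set_airspeed(93.01): V ← 93.01 m/s
final state: V = 93.01 m/s, rpm = 2185 → n = rpm/60 = 36.416667 rev/s
J = V / (n·D) = 93.01 / (36.416667 × 3.055) = 0.836023
regime bands: climb J<0.4018 | cruise [0.4018, 0.8036) | windmill J≥0.8036
J = 0.8360 → windmill

J = 0.8360, regime = windmill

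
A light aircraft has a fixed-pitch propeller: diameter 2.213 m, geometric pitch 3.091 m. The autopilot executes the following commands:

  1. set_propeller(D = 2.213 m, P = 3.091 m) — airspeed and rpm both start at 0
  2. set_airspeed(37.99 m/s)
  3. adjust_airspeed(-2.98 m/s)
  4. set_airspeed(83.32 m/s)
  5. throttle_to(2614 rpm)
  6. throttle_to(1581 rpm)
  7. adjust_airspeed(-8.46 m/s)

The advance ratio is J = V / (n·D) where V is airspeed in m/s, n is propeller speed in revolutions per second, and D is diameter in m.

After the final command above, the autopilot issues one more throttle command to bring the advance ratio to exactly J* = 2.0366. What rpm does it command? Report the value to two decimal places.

rpm = 996.58

set_propeller: D = 2.213 m, P = 3.091 m (p = P/D = 1.396746); state ← (V=0, rpm=0)
set_airspeed(37.99): V ← 37.99 m/s
adjust_airspeed(-2.98): V ← 37.99 -2.98 = 35.01 m/s
set_airspeed(83.32): V ← 83.32 m/s
throttle_to(2614): rpm ← 2614
throttle_to(1581): rpm ← 1581
adjust_airspeed(-8.46): V ← 83.32 -8.46 = 74.86 m/s
final state: V = 74.86 m/s, rpm = 1581 → n = rpm/60 = 26.350000 rev/s
target J* = 2.0366; solve J* = V/(n·D) for n: n = V/(J*·D) = 74.86/(2.0366 × 2.213) = 16.609734 rev/s
rpm = 60·n = 996.584022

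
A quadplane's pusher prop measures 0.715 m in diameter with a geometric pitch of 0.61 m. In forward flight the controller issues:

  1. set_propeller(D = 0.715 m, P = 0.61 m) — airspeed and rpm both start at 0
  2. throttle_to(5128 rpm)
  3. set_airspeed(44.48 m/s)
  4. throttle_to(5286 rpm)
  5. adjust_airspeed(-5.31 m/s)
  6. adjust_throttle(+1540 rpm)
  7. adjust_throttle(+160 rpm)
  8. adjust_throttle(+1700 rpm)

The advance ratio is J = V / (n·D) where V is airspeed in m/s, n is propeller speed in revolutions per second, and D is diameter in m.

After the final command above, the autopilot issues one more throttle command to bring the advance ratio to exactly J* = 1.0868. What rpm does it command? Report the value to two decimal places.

set_propeller: D = 0.715 m, P = 0.61 m (p = P/D = 0.853147); state ← (V=0, rpm=0)
throttle_to(5128): rpm ← 5128
set_airspeed(44.48): V ← 44.48 m/s
throttle_to(5286): rpm ← 5286
adjust_airspeed(-5.31): V ← 44.48 -5.31 = 39.17 m/s
adjust_throttle(+1540): rpm ← 5286 +1540 = 6826
adjust_throttle(+160): rpm ← 6826 +160 = 6986
adjust_throttle(+1700): rpm ← 6986 +1700 = 8686
final state: V = 39.17 m/s, rpm = 8686 → n = rpm/60 = 144.766667 rev/s
target J* = 1.0868; solve J* = V/(n·D) for n: n = V/(J*·D) = 39.17/(1.0868 × 0.715) = 50.407818 rev/s
rpm = 60·n = 3024.469090

rpm = 3024.47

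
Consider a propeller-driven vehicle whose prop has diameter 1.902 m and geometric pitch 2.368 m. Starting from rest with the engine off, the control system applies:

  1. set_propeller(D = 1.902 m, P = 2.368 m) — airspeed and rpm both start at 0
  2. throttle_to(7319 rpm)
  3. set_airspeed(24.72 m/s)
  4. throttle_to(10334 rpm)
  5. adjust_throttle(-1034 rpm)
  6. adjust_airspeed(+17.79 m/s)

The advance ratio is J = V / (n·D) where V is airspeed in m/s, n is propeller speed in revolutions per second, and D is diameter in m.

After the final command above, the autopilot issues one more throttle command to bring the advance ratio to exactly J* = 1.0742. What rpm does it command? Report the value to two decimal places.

set_propeller: D = 1.902 m, P = 2.368 m (p = P/D = 1.245005); state ← (V=0, rpm=0)
throttle_to(7319): rpm ← 7319
set_airspeed(24.72): V ← 24.72 m/s
throttle_to(10334): rpm ← 10334
adjust_throttle(-1034): rpm ← 10334 -1034 = 9300
adjust_airspeed(+17.79): V ← 24.72 +17.79 = 42.51 m/s
final state: V = 42.51 m/s, rpm = 9300 → n = rpm/60 = 155.000000 rev/s
target J* = 1.0742; solve J* = V/(n·D) for n: n = V/(J*·D) = 42.51/(1.0742 × 1.902) = 20.806328 rev/s
rpm = 60·n = 1248.379691

rpm = 1248.38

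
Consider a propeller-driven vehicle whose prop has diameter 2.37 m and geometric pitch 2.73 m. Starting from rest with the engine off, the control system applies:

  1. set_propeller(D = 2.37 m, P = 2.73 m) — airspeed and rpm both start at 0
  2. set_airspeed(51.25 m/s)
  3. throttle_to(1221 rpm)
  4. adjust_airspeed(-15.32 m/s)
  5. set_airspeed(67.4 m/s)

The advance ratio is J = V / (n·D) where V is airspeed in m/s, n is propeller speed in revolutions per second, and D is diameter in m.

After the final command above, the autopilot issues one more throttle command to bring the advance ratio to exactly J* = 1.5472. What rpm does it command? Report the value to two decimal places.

rpm = 1102.85

set_propeller: D = 2.37 m, P = 2.73 m (p = P/D = 1.151899); state ← (V=0, rpm=0)
set_airspeed(51.25): V ← 51.25 m/s
throttle_to(1221): rpm ← 1221
adjust_airspeed(-15.32): V ← 51.25 -15.32 = 35.93 m/s
set_airspeed(67.4): V ← 67.4 m/s
final state: V = 67.4 m/s, rpm = 1221 → n = rpm/60 = 20.350000 rev/s
target J* = 1.5472; solve J* = V/(n·D) for n: n = V/(J*·D) = 67.4/(1.5472 × 2.37) = 18.380829 rev/s
rpm = 60·n = 1102.849738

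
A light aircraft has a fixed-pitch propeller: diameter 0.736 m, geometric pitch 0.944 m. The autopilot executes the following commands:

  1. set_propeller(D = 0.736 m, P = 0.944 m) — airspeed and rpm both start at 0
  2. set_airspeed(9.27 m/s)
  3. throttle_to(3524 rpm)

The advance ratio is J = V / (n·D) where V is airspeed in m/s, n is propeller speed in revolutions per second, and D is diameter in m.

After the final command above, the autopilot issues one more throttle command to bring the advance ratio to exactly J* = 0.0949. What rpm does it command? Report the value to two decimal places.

set_propeller: D = 0.736 m, P = 0.944 m (p = P/D = 1.282609); state ← (V=0, rpm=0)
set_airspeed(9.27): V ← 9.27 m/s
throttle_to(3524): rpm ← 3524
final state: V = 9.27 m/s, rpm = 3524 → n = rpm/60 = 58.733333 rev/s
target J* = 0.0949; solve J* = V/(n·D) for n: n = V/(J*·D) = 9.27/(0.0949 × 0.736) = 132.719797 rev/s
rpm = 60·n = 7963.187795

rpm = 7963.19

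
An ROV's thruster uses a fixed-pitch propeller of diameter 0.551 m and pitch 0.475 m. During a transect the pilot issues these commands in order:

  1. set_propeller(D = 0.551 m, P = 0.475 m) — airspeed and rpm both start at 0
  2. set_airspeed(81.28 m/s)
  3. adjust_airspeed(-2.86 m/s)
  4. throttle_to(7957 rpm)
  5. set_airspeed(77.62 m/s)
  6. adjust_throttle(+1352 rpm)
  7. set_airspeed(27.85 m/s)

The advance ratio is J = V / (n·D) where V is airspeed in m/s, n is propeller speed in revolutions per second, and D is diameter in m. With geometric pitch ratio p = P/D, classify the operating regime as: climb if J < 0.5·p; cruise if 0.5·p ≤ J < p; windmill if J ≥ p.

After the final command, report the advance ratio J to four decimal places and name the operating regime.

set_propeller: D = 0.551 m, P = 0.475 m (p = P/D = 0.862069); state ← (V=0, rpm=0)
set_airspeed(81.28): V ← 81.28 m/s
adjust_airspeed(-2.86): V ← 81.28 -2.86 = 78.42 m/s
throttle_to(7957): rpm ← 7957
set_airspeed(77.62): V ← 77.62 m/s
adjust_throttle(+1352): rpm ← 7957 +1352 = 9309
set_airspeed(27.85): V ← 27.85 m/s
final state: V = 27.85 m/s, rpm = 9309 → n = rpm/60 = 155.150000 rev/s
J = V / (n·D) = 27.85 / (155.150000 × 0.551) = 0.325778
regime bands: climb J<0.4310 | cruise [0.4310, 0.8621) | windmill J≥0.8621
J = 0.3258 → climb

J = 0.3258, regime = climb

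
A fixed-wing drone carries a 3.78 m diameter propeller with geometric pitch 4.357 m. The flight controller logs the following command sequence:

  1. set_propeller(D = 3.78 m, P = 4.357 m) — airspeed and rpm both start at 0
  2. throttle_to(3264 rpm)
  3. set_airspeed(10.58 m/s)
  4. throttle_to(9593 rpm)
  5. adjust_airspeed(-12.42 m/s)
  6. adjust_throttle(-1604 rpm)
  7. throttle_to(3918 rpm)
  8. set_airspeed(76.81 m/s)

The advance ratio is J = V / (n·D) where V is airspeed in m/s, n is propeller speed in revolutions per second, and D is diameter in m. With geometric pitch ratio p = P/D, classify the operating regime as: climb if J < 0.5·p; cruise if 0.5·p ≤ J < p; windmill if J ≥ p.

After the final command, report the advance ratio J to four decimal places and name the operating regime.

set_propeller: D = 3.78 m, P = 4.357 m (p = P/D = 1.152646); state ← (V=0, rpm=0)
throttle_to(3264): rpm ← 3264
set_airspeed(10.58): V ← 10.58 m/s
throttle_to(9593): rpm ← 9593
adjust_airspeed(-12.42): V ← 10.58 -12.42 = -1.84 m/s
adjust_throttle(-1604): rpm ← 9593 -1604 = 7989
throttle_to(3918): rpm ← 3918
set_airspeed(76.81): V ← 76.81 m/s
final state: V = 76.81 m/s, rpm = 3918 → n = rpm/60 = 65.300000 rev/s
J = V / (n·D) = 76.81 / (65.300000 × 3.78) = 0.311181
regime bands: climb J<0.5763 | cruise [0.5763, 1.1526) | windmill J≥1.1526
J = 0.3112 → climb

J = 0.3112, regime = climb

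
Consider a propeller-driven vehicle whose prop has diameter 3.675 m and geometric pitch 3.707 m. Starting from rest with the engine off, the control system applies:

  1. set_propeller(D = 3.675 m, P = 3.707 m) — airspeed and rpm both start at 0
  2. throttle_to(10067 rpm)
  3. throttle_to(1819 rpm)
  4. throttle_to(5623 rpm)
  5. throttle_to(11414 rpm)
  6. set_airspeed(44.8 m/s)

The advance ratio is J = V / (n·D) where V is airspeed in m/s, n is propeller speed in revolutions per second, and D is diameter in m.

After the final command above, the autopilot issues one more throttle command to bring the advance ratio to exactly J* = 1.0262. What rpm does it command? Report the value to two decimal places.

rpm = 712.75

set_propeller: D = 3.675 m, P = 3.707 m (p = P/D = 1.008707); state ← (V=0, rpm=0)
throttle_to(10067): rpm ← 10067
throttle_to(1819): rpm ← 1819
throttle_to(5623): rpm ← 5623
throttle_to(11414): rpm ← 11414
set_airspeed(44.8): V ← 44.8 m/s
final state: V = 44.8 m/s, rpm = 11414 → n = rpm/60 = 190.233333 rev/s
target J* = 1.0262; solve J* = V/(n·D) for n: n = V/(J*·D) = 44.8/(1.0262 × 3.675) = 11.879240 rev/s
rpm = 60·n = 712.754406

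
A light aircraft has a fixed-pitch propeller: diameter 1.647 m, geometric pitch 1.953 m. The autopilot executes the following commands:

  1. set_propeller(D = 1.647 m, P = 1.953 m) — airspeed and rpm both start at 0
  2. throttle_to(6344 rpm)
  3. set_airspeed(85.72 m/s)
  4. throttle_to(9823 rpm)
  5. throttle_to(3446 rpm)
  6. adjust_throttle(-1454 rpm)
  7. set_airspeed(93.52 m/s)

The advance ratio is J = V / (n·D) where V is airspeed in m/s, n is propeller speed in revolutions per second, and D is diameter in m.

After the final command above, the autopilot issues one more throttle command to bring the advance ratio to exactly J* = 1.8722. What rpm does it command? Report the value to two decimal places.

rpm = 1819.74

set_propeller: D = 1.647 m, P = 1.953 m (p = P/D = 1.185792); state ← (V=0, rpm=0)
throttle_to(6344): rpm ← 6344
set_airspeed(85.72): V ← 85.72 m/s
throttle_to(9823): rpm ← 9823
throttle_to(3446): rpm ← 3446
adjust_throttle(-1454): rpm ← 3446 -1454 = 1992
set_airspeed(93.52): V ← 93.52 m/s
final state: V = 93.52 m/s, rpm = 1992 → n = rpm/60 = 33.200000 rev/s
target J* = 1.8722; solve J* = V/(n·D) for n: n = V/(J*·D) = 93.52/(1.8722 × 1.647) = 30.329040 rev/s
rpm = 60·n = 1819.742376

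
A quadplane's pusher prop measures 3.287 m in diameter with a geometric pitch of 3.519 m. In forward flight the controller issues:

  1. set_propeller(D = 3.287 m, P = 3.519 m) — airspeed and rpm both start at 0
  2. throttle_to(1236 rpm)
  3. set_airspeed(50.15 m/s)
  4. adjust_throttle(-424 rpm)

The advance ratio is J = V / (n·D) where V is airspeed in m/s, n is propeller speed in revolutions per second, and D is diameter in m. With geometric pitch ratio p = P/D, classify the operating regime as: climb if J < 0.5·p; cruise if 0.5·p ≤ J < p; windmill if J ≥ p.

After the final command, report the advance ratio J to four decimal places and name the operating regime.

J = 1.1274, regime = windmill

set_propeller: D = 3.287 m, P = 3.519 m (p = P/D = 1.070581); state ← (V=0, rpm=0)
throttle_to(1236): rpm ← 1236
set_airspeed(50.15): V ← 50.15 m/s
adjust_throttle(-424): rpm ← 1236 -424 = 812
final state: V = 50.15 m/s, rpm = 812 → n = rpm/60 = 13.533333 rev/s
J = V / (n·D) = 50.15 / (13.533333 × 3.287) = 1.127370
regime bands: climb J<0.5353 | cruise [0.5353, 1.0706) | windmill J≥1.0706
J = 1.1274 → windmill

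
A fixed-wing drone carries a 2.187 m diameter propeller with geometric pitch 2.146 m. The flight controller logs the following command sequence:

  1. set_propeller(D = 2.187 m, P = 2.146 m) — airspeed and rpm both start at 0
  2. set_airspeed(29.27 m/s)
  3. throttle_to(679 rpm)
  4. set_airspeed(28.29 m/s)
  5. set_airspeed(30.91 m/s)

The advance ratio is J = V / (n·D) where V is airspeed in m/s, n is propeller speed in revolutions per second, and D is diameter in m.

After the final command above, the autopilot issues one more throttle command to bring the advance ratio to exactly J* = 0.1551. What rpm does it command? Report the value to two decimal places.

rpm = 5467.51

set_propeller: D = 2.187 m, P = 2.146 m (p = P/D = 0.981253); state ← (V=0, rpm=0)
set_airspeed(29.27): V ← 29.27 m/s
throttle_to(679): rpm ← 679
set_airspeed(28.29): V ← 28.29 m/s
set_airspeed(30.91): V ← 30.91 m/s
final state: V = 30.91 m/s, rpm = 679 → n = rpm/60 = 11.316667 rev/s
target J* = 0.1551; solve J* = V/(n·D) for n: n = V/(J*·D) = 30.91/(0.1551 × 2.187) = 91.125185 rev/s
rpm = 60·n = 5467.511115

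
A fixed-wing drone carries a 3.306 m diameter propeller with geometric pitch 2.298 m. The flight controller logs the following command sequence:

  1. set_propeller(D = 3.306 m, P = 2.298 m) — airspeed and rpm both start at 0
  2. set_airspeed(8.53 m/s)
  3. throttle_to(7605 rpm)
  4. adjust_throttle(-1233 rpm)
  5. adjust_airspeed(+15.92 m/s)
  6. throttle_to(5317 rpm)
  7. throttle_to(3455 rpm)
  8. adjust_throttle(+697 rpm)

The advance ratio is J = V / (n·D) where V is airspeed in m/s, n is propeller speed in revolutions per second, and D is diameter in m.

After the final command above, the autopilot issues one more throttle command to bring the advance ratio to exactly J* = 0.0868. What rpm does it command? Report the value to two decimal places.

rpm = 5112.20

set_propeller: D = 3.306 m, P = 2.298 m (p = P/D = 0.695100); state ← (V=0, rpm=0)
set_airspeed(8.53): V ← 8.53 m/s
throttle_to(7605): rpm ← 7605
adjust_throttle(-1233): rpm ← 7605 -1233 = 6372
adjust_airspeed(+15.92): V ← 8.53 +15.92 = 24.45 m/s
throttle_to(5317): rpm ← 5317
throttle_to(3455): rpm ← 3455
adjust_throttle(+697): rpm ← 3455 +697 = 4152
final state: V = 24.45 m/s, rpm = 4152 → n = rpm/60 = 69.200000 rev/s
target J* = 0.0868; solve J* = V/(n·D) for n: n = V/(J*·D) = 24.45/(0.0868 × 3.306) = 85.203275 rev/s
rpm = 60·n = 5112.196509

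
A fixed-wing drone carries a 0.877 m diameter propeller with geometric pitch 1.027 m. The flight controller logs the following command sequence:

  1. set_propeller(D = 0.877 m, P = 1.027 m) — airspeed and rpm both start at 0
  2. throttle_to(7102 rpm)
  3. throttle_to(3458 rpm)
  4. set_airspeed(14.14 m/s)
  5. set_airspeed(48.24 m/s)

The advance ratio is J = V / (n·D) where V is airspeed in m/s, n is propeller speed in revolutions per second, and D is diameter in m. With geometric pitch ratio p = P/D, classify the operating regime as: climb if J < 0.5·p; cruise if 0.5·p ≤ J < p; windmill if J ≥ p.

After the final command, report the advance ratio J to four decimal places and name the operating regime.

J = 0.9544, regime = cruise

set_propeller: D = 0.877 m, P = 1.027 m (p = P/D = 1.171038); state ← (V=0, rpm=0)
throttle_to(7102): rpm ← 7102
throttle_to(3458): rpm ← 3458
set_airspeed(14.14): V ← 14.14 m/s
set_airspeed(48.24): V ← 48.24 m/s
final state: V = 48.24 m/s, rpm = 3458 → n = rpm/60 = 57.633333 rev/s
J = V / (n·D) = 48.24 / (57.633333 × 0.877) = 0.954408
regime bands: climb J<0.5855 | cruise [0.5855, 1.1710) | windmill J≥1.1710
J = 0.9544 → cruise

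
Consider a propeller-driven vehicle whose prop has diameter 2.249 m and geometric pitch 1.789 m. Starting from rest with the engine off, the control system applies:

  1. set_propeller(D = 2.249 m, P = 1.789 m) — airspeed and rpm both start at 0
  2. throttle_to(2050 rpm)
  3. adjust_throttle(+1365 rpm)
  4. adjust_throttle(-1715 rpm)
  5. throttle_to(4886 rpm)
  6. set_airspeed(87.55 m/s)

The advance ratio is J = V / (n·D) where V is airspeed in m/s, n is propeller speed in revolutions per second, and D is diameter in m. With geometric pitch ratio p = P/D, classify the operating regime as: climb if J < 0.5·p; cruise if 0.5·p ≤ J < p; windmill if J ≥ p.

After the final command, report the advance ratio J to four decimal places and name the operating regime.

J = 0.4780, regime = cruise

set_propeller: D = 2.249 m, P = 1.789 m (p = P/D = 0.795465); state ← (V=0, rpm=0)
throttle_to(2050): rpm ← 2050
adjust_throttle(+1365): rpm ← 2050 +1365 = 3415
adjust_throttle(-1715): rpm ← 3415 -1715 = 1700
throttle_to(4886): rpm ← 4886
set_airspeed(87.55): V ← 87.55 m/s
final state: V = 87.55 m/s, rpm = 4886 → n = rpm/60 = 81.433333 rev/s
J = V / (n·D) = 87.55 / (81.433333 × 2.249) = 0.478040
regime bands: climb J<0.3977 | cruise [0.3977, 0.7955) | windmill J≥0.7955
J = 0.4780 → cruise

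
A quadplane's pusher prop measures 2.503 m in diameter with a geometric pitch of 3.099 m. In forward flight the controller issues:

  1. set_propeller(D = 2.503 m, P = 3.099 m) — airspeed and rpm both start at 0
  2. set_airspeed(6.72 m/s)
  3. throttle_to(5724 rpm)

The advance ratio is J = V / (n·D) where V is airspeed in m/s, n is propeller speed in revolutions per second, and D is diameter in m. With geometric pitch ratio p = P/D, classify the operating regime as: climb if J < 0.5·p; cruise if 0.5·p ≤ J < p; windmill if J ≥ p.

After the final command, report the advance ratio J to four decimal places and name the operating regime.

set_propeller: D = 2.503 m, P = 3.099 m (p = P/D = 1.238114); state ← (V=0, rpm=0)
set_airspeed(6.72): V ← 6.72 m/s
throttle_to(5724): rpm ← 5724
final state: V = 6.72 m/s, rpm = 5724 → n = rpm/60 = 95.400000 rev/s
J = V / (n·D) = 6.72 / (95.400000 × 2.503) = 0.028142
regime bands: climb J<0.6191 | cruise [0.6191, 1.2381) | windmill J≥1.2381
J = 0.0281 → climb

J = 0.0281, regime = climb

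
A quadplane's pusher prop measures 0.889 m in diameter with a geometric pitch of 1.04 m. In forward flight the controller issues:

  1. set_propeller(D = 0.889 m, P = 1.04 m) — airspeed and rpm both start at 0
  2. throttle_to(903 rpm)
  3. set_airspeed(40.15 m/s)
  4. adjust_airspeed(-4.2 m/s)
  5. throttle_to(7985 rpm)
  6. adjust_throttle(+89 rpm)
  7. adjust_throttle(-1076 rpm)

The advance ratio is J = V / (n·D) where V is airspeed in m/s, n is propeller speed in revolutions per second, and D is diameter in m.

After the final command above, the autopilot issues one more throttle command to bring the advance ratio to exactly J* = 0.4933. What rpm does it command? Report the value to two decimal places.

set_propeller: D = 0.889 m, P = 1.04 m (p = P/D = 1.169854); state ← (V=0, rpm=0)
throttle_to(903): rpm ← 903
set_airspeed(40.15): V ← 40.15 m/s
adjust_airspeed(-4.2): V ← 40.15 -4.2 = 35.95 m/s
throttle_to(7985): rpm ← 7985
adjust_throttle(+89): rpm ← 7985 +89 = 8074
adjust_throttle(-1076): rpm ← 8074 -1076 = 6998
final state: V = 35.95 m/s, rpm = 6998 → n = rpm/60 = 116.633333 rev/s
target J* = 0.4933; solve J* = V/(n·D) for n: n = V/(J*·D) = 35.95/(0.4933 × 0.889) = 81.975867 rev/s
rpm = 60·n = 4918.552017

rpm = 4918.55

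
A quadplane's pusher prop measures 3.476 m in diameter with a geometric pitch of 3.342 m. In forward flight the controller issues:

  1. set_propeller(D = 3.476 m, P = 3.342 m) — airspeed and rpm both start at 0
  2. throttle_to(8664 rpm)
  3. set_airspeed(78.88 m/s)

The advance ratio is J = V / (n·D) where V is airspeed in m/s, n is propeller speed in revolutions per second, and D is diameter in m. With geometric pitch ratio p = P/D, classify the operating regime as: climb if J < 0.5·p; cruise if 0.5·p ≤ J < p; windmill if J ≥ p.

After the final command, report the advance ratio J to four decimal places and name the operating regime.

set_propeller: D = 3.476 m, P = 3.342 m (p = P/D = 0.961450); state ← (V=0, rpm=0)
throttle_to(8664): rpm ← 8664
set_airspeed(78.88): V ← 78.88 m/s
final state: V = 78.88 m/s, rpm = 8664 → n = rpm/60 = 144.400000 rev/s
J = V / (n·D) = 78.88 / (144.400000 × 3.476) = 0.157152
regime bands: climb J<0.4807 | cruise [0.4807, 0.9614) | windmill J≥0.9614
J = 0.1572 → climb

J = 0.1572, regime = climb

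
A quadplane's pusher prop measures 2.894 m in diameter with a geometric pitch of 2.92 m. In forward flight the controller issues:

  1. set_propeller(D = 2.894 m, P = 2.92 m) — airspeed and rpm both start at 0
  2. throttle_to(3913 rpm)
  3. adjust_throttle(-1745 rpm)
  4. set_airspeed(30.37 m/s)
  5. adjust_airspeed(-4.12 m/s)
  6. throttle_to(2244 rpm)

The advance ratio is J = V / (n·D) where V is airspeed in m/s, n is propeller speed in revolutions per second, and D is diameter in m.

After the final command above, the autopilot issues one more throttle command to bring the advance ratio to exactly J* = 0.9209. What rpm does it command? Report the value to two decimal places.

set_propeller: D = 2.894 m, P = 2.92 m (p = P/D = 1.008984); state ← (V=0, rpm=0)
throttle_to(3913): rpm ← 3913
adjust_throttle(-1745): rpm ← 3913 -1745 = 2168
set_airspeed(30.37): V ← 30.37 m/s
adjust_airspeed(-4.12): V ← 30.37 -4.12 = 26.25 m/s
throttle_to(2244): rpm ← 2244
final state: V = 26.25 m/s, rpm = 2244 → n = rpm/60 = 37.400000 rev/s
target J* = 0.9209; solve J* = V/(n·D) for n: n = V/(J*·D) = 26.25/(0.9209 × 2.894) = 9.849594 rev/s
rpm = 60·n = 590.975611

rpm = 590.98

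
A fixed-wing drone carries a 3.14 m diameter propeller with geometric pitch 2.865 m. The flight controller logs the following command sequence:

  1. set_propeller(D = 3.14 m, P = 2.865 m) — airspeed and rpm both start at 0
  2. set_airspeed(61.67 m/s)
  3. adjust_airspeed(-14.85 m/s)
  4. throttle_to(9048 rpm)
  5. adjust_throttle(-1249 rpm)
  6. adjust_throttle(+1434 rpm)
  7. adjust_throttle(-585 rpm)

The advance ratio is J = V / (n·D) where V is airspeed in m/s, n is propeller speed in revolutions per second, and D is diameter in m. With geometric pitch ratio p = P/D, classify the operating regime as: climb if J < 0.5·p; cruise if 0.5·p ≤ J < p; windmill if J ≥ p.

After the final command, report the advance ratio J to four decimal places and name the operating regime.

J = 0.1035, regime = climb

set_propeller: D = 3.14 m, P = 2.865 m (p = P/D = 0.912420); state ← (V=0, rpm=0)
set_airspeed(61.67): V ← 61.67 m/s
adjust_airspeed(-14.85): V ← 61.67 -14.85 = 46.82 m/s
throttle_to(9048): rpm ← 9048
adjust_throttle(-1249): rpm ← 9048 -1249 = 7799
adjust_throttle(+1434): rpm ← 7799 +1434 = 9233
adjust_throttle(-585): rpm ← 9233 -585 = 8648
final state: V = 46.82 m/s, rpm = 8648 → n = rpm/60 = 144.133333 rev/s
J = V / (n·D) = 46.82 / (144.133333 × 3.14) = 0.103452
regime bands: climb J<0.4562 | cruise [0.4562, 0.9124) | windmill J≥0.9124
J = 0.1035 → climb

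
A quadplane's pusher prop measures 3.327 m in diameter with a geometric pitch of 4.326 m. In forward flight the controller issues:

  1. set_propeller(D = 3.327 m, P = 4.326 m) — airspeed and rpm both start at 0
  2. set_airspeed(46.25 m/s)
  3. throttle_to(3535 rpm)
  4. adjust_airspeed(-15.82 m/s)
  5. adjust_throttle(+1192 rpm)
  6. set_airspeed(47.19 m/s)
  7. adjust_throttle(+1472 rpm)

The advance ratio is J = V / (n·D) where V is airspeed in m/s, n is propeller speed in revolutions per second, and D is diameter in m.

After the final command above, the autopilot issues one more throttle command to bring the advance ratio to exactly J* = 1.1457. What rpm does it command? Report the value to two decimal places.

set_propeller: D = 3.327 m, P = 4.326 m (p = P/D = 1.300271); state ← (V=0, rpm=0)
set_airspeed(46.25): V ← 46.25 m/s
throttle_to(3535): rpm ← 3535
adjust_airspeed(-15.82): V ← 46.25 -15.82 = 30.43 m/s
adjust_throttle(+1192): rpm ← 3535 +1192 = 4727
set_airspeed(47.19): V ← 47.19 m/s
adjust_throttle(+1472): rpm ← 4727 +1472 = 6199
final state: V = 47.19 m/s, rpm = 6199 → n = rpm/60 = 103.316667 rev/s
target J* = 1.1457; solve J* = V/(n·D) for n: n = V/(J*·D) = 47.19/(1.1457 × 3.327) = 12.380160 rev/s
rpm = 60·n = 742.809610

rpm = 742.81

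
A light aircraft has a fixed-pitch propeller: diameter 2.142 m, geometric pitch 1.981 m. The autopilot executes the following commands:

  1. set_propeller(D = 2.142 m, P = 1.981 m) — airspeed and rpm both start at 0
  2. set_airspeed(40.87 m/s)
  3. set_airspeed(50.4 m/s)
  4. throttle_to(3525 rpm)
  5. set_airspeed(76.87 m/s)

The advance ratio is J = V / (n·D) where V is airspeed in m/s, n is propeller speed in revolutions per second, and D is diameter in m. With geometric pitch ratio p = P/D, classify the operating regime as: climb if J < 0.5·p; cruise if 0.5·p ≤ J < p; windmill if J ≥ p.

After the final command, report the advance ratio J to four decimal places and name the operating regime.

set_propeller: D = 2.142 m, P = 1.981 m (p = P/D = 0.924837); state ← (V=0, rpm=0)
set_airspeed(40.87): V ← 40.87 m/s
set_airspeed(50.4): V ← 50.4 m/s
throttle_to(3525): rpm ← 3525
set_airspeed(76.87): V ← 76.87 m/s
final state: V = 76.87 m/s, rpm = 3525 → n = rpm/60 = 58.750000 rev/s
J = V / (n·D) = 76.87 / (58.750000 × 2.142) = 0.610843
regime bands: climb J<0.4624 | cruise [0.4624, 0.9248) | windmill J≥0.9248
J = 0.6108 → cruise

J = 0.6108, regime = cruise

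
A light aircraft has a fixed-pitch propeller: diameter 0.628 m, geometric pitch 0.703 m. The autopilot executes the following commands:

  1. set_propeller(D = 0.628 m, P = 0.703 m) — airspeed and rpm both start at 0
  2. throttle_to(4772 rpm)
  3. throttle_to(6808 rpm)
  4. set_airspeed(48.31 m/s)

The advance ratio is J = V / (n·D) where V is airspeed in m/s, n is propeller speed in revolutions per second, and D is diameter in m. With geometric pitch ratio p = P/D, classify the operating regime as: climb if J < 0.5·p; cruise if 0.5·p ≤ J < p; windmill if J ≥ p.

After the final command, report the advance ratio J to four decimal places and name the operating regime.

J = 0.6780, regime = cruise

set_propeller: D = 0.628 m, P = 0.703 m (p = P/D = 1.119427); state ← (V=0, rpm=0)
throttle_to(4772): rpm ← 4772
throttle_to(6808): rpm ← 6808
set_airspeed(48.31): V ← 48.31 m/s
final state: V = 48.31 m/s, rpm = 6808 → n = rpm/60 = 113.466667 rev/s
J = V / (n·D) = 48.31 / (113.466667 × 0.628) = 0.677968
regime bands: climb J<0.5597 | cruise [0.5597, 1.1194) | windmill J≥1.1194
J = 0.6780 → cruise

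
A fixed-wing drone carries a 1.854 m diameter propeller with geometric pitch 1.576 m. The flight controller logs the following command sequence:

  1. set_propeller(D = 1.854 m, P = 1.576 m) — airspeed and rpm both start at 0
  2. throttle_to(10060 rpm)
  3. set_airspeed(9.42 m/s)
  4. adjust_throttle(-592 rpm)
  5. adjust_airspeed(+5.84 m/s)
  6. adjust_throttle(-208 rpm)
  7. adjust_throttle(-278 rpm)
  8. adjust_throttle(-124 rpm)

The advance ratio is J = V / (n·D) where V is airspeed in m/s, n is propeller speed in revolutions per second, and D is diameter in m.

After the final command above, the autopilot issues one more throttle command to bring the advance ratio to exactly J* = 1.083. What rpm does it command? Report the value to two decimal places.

rpm = 456.00

set_propeller: D = 1.854 m, P = 1.576 m (p = P/D = 0.850054); state ← (V=0, rpm=0)
throttle_to(10060): rpm ← 10060
set_airspeed(9.42): V ← 9.42 m/s
adjust_throttle(-592): rpm ← 10060 -592 = 9468
adjust_airspeed(+5.84): V ← 9.42 +5.84 = 15.26 m/s
adjust_throttle(-208): rpm ← 9468 -208 = 9260
adjust_throttle(-278): rpm ← 9260 -278 = 8982
adjust_throttle(-124): rpm ← 8982 -124 = 8858
final state: V = 15.26 m/s, rpm = 8858 → n = rpm/60 = 147.633333 rev/s
target J* = 1.083; solve J* = V/(n·D) for n: n = V/(J*·D) = 15.26/(1.083 × 1.854) = 7.600048 rev/s
rpm = 60·n = 456.002893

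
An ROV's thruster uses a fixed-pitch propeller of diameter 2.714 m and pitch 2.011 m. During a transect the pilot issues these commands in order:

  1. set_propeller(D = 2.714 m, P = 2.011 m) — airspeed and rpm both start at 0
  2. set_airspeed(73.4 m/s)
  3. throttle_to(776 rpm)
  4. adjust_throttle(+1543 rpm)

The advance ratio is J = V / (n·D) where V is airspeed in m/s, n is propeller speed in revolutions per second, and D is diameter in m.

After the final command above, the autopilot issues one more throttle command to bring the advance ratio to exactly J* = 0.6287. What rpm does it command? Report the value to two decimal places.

set_propeller: D = 2.714 m, P = 2.011 m (p = P/D = 0.740973); state ← (V=0, rpm=0)
set_airspeed(73.4): V ← 73.4 m/s
throttle_to(776): rpm ← 776
adjust_throttle(+1543): rpm ← 776 +1543 = 2319
final state: V = 73.4 m/s, rpm = 2319 → n = rpm/60 = 38.650000 rev/s
target J* = 0.6287; solve J* = V/(n·D) for n: n = V/(J*·D) = 73.4/(0.6287 × 2.714) = 43.017261 rev/s
rpm = 60·n = 2581.035670

rpm = 2581.04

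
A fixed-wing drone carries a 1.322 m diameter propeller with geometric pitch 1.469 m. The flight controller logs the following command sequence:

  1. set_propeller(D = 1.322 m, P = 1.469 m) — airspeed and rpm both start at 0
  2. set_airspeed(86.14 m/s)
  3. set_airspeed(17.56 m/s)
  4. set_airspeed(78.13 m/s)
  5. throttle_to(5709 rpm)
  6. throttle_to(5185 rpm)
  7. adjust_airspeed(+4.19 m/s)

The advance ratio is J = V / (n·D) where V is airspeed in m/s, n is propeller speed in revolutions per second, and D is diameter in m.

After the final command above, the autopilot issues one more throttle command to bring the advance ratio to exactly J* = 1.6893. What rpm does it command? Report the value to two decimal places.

set_propeller: D = 1.322 m, P = 1.469 m (p = P/D = 1.111195); state ← (V=0, rpm=0)
set_airspeed(86.14): V ← 86.14 m/s
set_airspeed(17.56): V ← 17.56 m/s
set_airspeed(78.13): V ← 78.13 m/s
throttle_to(5709): rpm ← 5709
throttle_to(5185): rpm ← 5185
adjust_airspeed(+4.19): V ← 78.13 +4.19 = 82.32 m/s
final state: V = 82.32 m/s, rpm = 5185 → n = rpm/60 = 86.416667 rev/s
target J* = 1.6893; solve J* = V/(n·D) for n: n = V/(J*·D) = 82.32/(1.6893 × 1.322) = 36.861001 rev/s
rpm = 60·n = 2211.660059

rpm = 2211.66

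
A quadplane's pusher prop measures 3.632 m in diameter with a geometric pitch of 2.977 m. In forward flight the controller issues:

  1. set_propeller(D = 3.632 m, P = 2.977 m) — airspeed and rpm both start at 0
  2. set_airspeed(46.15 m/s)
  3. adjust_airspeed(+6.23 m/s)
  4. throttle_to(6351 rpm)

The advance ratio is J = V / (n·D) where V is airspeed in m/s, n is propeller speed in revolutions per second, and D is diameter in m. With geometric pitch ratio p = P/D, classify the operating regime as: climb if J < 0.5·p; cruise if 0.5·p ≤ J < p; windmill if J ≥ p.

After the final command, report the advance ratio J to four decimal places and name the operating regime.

J = 0.1362, regime = climb

set_propeller: D = 3.632 m, P = 2.977 m (p = P/D = 0.819659); state ← (V=0, rpm=0)
set_airspeed(46.15): V ← 46.15 m/s
adjust_airspeed(+6.23): V ← 46.15 +6.23 = 52.38 m/s
throttle_to(6351): rpm ← 6351
final state: V = 52.38 m/s, rpm = 6351 → n = rpm/60 = 105.850000 rev/s
J = V / (n·D) = 52.38 / (105.850000 × 3.632) = 0.136248
regime bands: climb J<0.4098 | cruise [0.4098, 0.8197) | windmill J≥0.8197
J = 0.1362 → climb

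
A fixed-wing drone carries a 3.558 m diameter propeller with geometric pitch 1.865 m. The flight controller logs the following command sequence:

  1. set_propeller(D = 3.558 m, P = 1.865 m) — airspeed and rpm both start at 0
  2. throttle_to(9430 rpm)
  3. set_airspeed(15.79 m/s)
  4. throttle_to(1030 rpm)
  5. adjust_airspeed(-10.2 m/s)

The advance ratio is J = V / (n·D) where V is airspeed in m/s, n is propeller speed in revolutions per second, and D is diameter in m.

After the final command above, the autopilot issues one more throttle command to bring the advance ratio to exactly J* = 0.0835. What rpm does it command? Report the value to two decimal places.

set_propeller: D = 3.558 m, P = 1.865 m (p = P/D = 0.524171); state ← (V=0, rpm=0)
throttle_to(9430): rpm ← 9430
set_airspeed(15.79): V ← 15.79 m/s
throttle_to(1030): rpm ← 1030
adjust_airspeed(-10.2): V ← 15.79 -10.2 = 5.59 m/s
final state: V = 5.59 m/s, rpm = 1030 → n = rpm/60 = 17.166667 rev/s
target J* = 0.0835; solve J* = V/(n·D) for n: n = V/(J*·D) = 5.59/(0.0835 × 3.558) = 18.815657 rev/s
rpm = 60·n = 1128.939423

rpm = 1128.94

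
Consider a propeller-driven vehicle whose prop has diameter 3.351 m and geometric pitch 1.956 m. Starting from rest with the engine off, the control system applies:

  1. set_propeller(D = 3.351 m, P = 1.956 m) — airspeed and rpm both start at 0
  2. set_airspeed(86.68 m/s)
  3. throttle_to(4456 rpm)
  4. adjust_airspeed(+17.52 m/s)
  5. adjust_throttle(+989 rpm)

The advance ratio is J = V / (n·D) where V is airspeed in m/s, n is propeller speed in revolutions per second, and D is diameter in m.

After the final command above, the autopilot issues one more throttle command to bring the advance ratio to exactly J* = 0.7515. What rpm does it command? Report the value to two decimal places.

set_propeller: D = 3.351 m, P = 1.956 m (p = P/D = 0.583706); state ← (V=0, rpm=0)
set_airspeed(86.68): V ← 86.68 m/s
throttle_to(4456): rpm ← 4456
adjust_airspeed(+17.52): V ← 86.68 +17.52 = 104.2 m/s
adjust_throttle(+989): rpm ← 4456 +989 = 5445
final state: V = 104.2 m/s, rpm = 5445 → n = rpm/60 = 90.750000 rev/s
target J* = 0.7515; solve J* = V/(n·D) for n: n = V/(J*·D) = 104.2/(0.7515 × 3.351) = 41.377506 rev/s
rpm = 60·n = 2482.650336

rpm = 2482.65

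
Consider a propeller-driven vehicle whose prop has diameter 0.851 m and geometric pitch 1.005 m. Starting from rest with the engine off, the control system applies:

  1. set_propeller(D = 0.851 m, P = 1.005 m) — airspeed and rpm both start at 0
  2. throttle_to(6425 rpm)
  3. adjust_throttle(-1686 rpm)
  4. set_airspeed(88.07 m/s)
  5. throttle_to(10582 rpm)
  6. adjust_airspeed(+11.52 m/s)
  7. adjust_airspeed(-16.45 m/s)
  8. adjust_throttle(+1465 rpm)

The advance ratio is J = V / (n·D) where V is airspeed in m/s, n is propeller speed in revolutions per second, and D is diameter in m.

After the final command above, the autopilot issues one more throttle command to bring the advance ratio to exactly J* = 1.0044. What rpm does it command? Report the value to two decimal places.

rpm = 5836.13

set_propeller: D = 0.851 m, P = 1.005 m (p = P/D = 1.180964); state ← (V=0, rpm=0)
throttle_to(6425): rpm ← 6425
adjust_throttle(-1686): rpm ← 6425 -1686 = 4739
set_airspeed(88.07): V ← 88.07 m/s
throttle_to(10582): rpm ← 10582
adjust_airspeed(+11.52): V ← 88.07 +11.52 = 99.59 m/s
adjust_airspeed(-16.45): V ← 99.59 -16.45 = 83.14 m/s
adjust_throttle(+1465): rpm ← 10582 +1465 = 12047
final state: V = 83.14 m/s, rpm = 12047 → n = rpm/60 = 200.783333 rev/s
target J* = 1.0044; solve J* = V/(n·D) for n: n = V/(J*·D) = 83.14/(1.0044 × 0.851) = 97.268844 rev/s
rpm = 60·n = 5836.130661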